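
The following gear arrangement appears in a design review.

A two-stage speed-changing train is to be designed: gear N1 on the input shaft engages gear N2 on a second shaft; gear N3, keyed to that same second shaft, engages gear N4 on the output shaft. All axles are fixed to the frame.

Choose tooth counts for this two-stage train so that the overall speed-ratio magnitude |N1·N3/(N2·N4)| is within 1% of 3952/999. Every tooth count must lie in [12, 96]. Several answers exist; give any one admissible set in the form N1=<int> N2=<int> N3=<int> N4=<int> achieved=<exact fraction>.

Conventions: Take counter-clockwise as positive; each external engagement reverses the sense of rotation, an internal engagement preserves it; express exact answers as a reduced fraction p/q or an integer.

N1=52 N2=27 N3=76 N4=37 achieved=3952/999

class = fixed-axis compound train [2-stage, 3952/999 wanted]
target = 3952/999 in lowest terms: an exact hit needs N1·N3 = k·3952 and N2·N4 = k·999 for one integer k, every count in [12, 96]; additionally prefer no 1:1 stage (N1 ≠ N2, N3 ≠ N4)
k = 1: N1·N3 = 3952 = 52·76, N2·N4 = 999 = 27·37
achieved = 52·76/(27·37) = 3952/999; |achieved − target| = 0 ≤ 988/24975 ✓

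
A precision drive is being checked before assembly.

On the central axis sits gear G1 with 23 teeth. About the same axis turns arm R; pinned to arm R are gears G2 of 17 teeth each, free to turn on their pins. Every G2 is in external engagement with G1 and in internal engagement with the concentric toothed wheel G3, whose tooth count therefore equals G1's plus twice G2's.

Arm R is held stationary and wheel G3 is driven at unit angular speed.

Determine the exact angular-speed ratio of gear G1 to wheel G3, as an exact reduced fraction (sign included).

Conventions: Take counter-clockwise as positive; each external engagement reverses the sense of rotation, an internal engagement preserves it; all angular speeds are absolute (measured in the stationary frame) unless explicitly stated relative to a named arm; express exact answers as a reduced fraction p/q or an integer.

planetary set (23T centre, 17T on arm, 57T internal) — Willis relation
ring teeth: 23 + 2·17 = 57
23(ω_sun−ω_arm) = −57(ω_ring−ω_arm),  ω_arm = 0, ω_ring = 1
ω_sun = 0 − (57/23)(1−0) = -57/23
ω_out/ω_in = -57/23

-57/23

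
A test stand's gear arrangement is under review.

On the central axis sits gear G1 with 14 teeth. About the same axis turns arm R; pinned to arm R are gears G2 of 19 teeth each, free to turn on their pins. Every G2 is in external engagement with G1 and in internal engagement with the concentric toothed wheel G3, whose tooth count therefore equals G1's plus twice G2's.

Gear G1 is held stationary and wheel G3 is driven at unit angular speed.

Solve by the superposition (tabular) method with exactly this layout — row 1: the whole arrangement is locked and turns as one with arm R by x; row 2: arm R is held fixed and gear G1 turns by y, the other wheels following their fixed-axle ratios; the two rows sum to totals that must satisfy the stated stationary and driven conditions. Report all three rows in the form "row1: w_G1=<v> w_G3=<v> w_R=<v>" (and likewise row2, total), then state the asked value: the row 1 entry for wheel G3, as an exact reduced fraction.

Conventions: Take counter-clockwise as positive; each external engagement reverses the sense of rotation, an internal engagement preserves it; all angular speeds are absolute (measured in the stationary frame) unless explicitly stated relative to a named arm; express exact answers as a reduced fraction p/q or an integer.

recognized (axles ride arm R): planetary set, 14/19/52 teeth
row 1 — lock + rotate with arm: ω_sun = ω_ring = ω_arm = x
row 2: sun turns y, ring = −(14/52)·y, arm 0
boundary: total ω_sun = x + y = 0 and total ω_ring = x − (14/52)·y = 1  ⇒  y = -26/33, x = 26/33
row 2 ring = −(14/52)·(-26/33) = 7/33
totals (row 1 + row 2): sun 26/33 + (-26/33) = 0, ring 26/33 + 7/33 = 1, arm 26/33 + 0 = 26/33
asked cell (row1, ring) = 26/33

row1: w_G1=26/33 w_G3=26/33 w_R=26/33
row2: w_G1=-26/33 w_G3=7/33 w_R=0
total: w_G1=0 w_G3=1 w_R=26/33
asked value: 26/33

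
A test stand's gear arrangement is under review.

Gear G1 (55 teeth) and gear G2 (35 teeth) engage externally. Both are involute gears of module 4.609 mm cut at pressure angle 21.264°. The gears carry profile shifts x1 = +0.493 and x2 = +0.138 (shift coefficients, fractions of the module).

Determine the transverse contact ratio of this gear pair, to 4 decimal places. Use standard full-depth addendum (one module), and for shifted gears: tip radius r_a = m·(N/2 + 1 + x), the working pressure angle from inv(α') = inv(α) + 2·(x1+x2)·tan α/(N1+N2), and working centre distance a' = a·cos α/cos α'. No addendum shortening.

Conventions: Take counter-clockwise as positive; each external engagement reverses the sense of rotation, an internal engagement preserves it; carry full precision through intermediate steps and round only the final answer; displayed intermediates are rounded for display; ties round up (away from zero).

topology: single-mesh involute geometry — m = 4.609, 55T/35T pair
base radii: r_b1 = 118.118439, r_b2 = 75.166279
tip radii: r_a1 = 133.628737, r_a2 = 85.902542
inv(α') = inv(21.264°) + 2·(+0.493+0.138)·tan α/(55+35) = 0.02349013  ⇒  α' = 23.13931°
a' = a·cos α / cos α' = 207.4050·cos 21.264°/cos 23.13931° = 210.194410
action lengths: √(r_a1²−r_b1²) = 62.487388, √(r_a2²−r_b2²) = 41.584578
base pitch p_b = π·m·cos α = 13.493819
CR = (62.487388 + 41.584578 − 210.194410·sin 23.13931°)/13.493819 = 1.591268
contact ratio ≈ 1.5913

1.5913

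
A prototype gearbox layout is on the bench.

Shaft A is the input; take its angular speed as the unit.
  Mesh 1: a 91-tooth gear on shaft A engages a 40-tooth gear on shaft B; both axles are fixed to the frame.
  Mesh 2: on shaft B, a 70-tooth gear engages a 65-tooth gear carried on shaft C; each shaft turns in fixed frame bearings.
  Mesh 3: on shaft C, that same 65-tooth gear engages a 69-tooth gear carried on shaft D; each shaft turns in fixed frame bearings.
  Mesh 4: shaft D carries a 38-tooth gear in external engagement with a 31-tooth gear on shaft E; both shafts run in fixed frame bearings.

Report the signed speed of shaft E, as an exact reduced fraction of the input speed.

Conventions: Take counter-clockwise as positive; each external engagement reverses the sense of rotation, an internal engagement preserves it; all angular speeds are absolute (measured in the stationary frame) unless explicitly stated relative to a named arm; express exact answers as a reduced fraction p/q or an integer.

12103/4278

4-mesh fixed-axis compound train (all bearings frame-fixed)
mesh 1 [91T→40T]: |ω|/ω_in = 1×91/40 = 91/40, sense flips to −
mesh 2 [70T→65T]: |ω|/ω_in = (91/40)×70/65 = 49/20, sense flips to +
mesh 3 [65T→69T]: |ω|/ω_in = (49/20)×65/69 = 637/276, sense flips to −
mesh 4 [38T→31T]: |ω|/ω_in = (637/276)×38/31 = 12103/4278, sense flips to +
signed output speed (× input speed) = 12103/4278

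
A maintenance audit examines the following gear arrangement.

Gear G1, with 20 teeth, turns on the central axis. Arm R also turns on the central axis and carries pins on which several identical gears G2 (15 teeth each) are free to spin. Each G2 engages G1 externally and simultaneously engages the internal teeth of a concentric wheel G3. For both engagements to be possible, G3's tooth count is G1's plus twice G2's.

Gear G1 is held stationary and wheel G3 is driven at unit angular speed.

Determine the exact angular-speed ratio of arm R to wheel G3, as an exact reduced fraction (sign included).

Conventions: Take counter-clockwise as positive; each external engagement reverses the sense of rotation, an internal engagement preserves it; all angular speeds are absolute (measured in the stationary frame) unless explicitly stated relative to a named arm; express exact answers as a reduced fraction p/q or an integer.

recognized (axles ride arm R): planetary set, 20/15/50 teeth
ring teeth: 20 + 2·15 = 50
20(ω_sun−ω_arm) = −50(ω_ring−ω_arm),  ω_sun = 0, ω_ring = 1
20(0−ω_arm) = −50(1−ω_arm)  ⇒  70·ω_arm = 50  ⇒  ω_arm = 5/7
ω_out/ω_in = 5/7

5/7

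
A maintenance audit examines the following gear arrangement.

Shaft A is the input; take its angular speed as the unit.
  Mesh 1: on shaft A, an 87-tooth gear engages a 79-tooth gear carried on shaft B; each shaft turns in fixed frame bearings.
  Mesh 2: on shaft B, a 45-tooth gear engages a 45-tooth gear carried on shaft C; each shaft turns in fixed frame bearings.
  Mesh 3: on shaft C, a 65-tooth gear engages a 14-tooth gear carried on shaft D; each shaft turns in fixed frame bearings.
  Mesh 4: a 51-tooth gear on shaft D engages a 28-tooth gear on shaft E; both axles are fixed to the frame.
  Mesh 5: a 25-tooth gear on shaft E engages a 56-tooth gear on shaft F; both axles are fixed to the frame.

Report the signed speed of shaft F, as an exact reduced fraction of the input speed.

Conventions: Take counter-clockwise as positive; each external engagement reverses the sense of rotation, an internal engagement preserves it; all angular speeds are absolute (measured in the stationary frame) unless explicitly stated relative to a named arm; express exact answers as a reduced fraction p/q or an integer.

5-mesh fixed-axis compound train (all bearings frame-fixed)
mesh 1 [87T→79T]: |ω|/ω_in = 1×87/79 = 87/79, sense flips to −
mesh 2 [45T→45T]: |ω|/ω_in = (87/79)×45/45 = 87/79, sense flips to +
mesh 3 [65T→14T]: |ω|/ω_in = (87/79)×65/14 = 5655/1106, sense flips to −
mesh 4 [51T→28T]: |ω|/ω_in = (5655/1106)×51/28 = 288405/30968, sense flips to +
mesh 5 [25T→56T]: |ω|/ω_in = (288405/30968)×25/56 = 7210125/1734208, sense flips to −
signed output speed (× input speed) = -7210125/1734208

-7210125/1734208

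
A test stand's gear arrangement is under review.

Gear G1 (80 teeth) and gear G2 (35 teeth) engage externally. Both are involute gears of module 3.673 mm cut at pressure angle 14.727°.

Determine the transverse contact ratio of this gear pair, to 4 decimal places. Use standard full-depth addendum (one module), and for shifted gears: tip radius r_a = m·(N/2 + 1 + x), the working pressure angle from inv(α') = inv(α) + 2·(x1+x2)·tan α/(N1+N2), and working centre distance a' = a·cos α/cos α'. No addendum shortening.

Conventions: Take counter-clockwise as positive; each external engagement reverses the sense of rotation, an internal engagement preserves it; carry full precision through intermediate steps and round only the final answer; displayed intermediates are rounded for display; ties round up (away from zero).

2.1167

recognized (one external pair, fixed centres): single-mesh tooth geometry, m = 3.673, N1 = 80, N2 = 35
base radii: r_b1 = 142.093394, r_b2 = 62.165860
tip radii: r_a1 = 150.593000, r_a2 = 67.950500
no profile shift: α' = α, a' = a
action lengths: √(r_a1²−r_b1²) = 49.877040, √(r_a2²−r_b2²) = 27.434947
base pitch p_b = π·m·cos α = 11.159989
CR = (49.877040 + 27.434947 − 211.197500·sin 14.72700°)/11.159989 = 2.116730
contact ratio ≈ 2.1167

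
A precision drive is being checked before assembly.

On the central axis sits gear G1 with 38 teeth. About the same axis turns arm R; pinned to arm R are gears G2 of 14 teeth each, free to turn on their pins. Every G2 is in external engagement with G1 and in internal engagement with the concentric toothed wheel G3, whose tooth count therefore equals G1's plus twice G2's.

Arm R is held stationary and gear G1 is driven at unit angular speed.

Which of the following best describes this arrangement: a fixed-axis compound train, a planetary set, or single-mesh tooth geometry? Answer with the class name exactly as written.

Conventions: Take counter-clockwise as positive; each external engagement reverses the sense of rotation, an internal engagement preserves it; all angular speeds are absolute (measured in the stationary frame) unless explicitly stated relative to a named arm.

planetary set

recognized (axles ride arm R): planetary set, 38/14/66 teeth
classification: planetary set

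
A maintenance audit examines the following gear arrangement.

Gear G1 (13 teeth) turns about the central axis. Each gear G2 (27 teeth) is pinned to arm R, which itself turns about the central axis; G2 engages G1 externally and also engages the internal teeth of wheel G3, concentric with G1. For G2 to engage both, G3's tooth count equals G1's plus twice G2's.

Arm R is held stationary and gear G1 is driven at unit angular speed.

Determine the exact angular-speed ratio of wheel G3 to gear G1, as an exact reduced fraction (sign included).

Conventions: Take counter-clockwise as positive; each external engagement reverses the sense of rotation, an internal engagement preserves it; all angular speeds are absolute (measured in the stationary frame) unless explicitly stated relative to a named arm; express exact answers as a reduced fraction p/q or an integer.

recognized (axles ride arm R): planetary set, 13/27/67 teeth
ring teeth: 13 + 2·27 = 67
13(ω_sun−ω_arm) = −67(ω_ring−ω_arm),  ω_arm = 0, ω_sun = 1
ω_ring = 0 − (13/67)(1−0) = -13/67
ω_out/ω_in = -13/67

-13/67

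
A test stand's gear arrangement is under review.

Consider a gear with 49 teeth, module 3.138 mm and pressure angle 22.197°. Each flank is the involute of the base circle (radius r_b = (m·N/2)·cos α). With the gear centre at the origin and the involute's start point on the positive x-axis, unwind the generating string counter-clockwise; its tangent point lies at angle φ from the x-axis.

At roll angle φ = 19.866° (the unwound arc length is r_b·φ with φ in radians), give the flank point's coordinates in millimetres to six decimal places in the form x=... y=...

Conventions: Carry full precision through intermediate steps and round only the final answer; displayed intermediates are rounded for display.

topology: single-mesh involute geometry — m = 3.138, N = 49
pitch radius r_p = m·N/2 = 3.138·49/2 = 76.881000
base radius r_b = r_p·cos α = 76.881000·cos 22.197° = 71.183377
roll angle φ = 19.866° = 0.34672711 rad
x = r_b·(cos φ + φ·sin φ) = 75.334456
y = r_b·(sin φ − φ·cos φ) = 0.977216

x=75.334456 y=0.977216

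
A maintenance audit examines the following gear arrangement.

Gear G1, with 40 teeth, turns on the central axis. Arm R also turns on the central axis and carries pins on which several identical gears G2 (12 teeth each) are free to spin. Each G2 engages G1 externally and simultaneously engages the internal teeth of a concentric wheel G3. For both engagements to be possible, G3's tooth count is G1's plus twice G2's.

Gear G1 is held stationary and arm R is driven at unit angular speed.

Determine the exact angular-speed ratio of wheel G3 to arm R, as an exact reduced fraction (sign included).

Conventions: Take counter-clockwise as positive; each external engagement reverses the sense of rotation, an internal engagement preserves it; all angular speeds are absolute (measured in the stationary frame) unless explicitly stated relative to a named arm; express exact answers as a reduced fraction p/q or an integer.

class = planetary set [G3 = 40+2·12 = 64; Willis about the carrier]
ring teeth: 40 + 2·12 = 64
40(ω_sun−ω_arm) = −64(ω_ring−ω_arm),  ω_sun = 0, ω_arm = 1
ω_ring = 1 − (40/64)(0−1) = 13/8
ω_out/ω_in = 13/8

13/8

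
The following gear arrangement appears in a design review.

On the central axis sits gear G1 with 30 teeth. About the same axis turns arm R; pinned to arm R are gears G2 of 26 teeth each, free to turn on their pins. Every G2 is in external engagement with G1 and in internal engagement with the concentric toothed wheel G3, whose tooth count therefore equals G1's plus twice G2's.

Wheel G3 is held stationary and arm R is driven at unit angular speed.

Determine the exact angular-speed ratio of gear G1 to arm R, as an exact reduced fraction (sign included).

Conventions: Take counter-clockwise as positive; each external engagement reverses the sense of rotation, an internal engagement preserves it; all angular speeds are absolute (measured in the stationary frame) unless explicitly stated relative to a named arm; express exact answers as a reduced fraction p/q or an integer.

56/15

class = planetary set [G3 = 30+2·26 = 82; Willis about the carrier]
ring teeth: 30 + 2·26 = 82
30(ω_sun−ω_arm) = −82(ω_ring−ω_arm),  ω_ring = 0, ω_arm = 1
ω_sun = 1 − (82/30)(0−1) = 56/15
ω_out/ω_in = 56/15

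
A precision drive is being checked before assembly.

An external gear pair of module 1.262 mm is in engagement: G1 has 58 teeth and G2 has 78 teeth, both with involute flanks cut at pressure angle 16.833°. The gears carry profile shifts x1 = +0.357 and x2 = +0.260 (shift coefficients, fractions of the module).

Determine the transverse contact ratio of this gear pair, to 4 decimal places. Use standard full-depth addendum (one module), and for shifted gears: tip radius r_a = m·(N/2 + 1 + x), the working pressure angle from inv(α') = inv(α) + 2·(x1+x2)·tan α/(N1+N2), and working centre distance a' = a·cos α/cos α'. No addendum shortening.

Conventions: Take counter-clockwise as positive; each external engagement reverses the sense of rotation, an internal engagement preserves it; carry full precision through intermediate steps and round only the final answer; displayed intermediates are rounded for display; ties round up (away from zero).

recognized (one external pair, fixed centres): single-mesh tooth geometry, m = 1.262, N1 = 58, N2 = 78
base radii: r_b1 = 35.029881, r_b2 = 47.109150
tip radii: r_a1 = 38.310534, r_a2 = 50.808120
inv(α') = inv(16.833°) + 2·(+0.357+0.260)·tan α/(58+78) = 0.01150026  ⇒  α' = 18.39229°
a' = a·cos α / cos α' = 85.8160·cos 16.833°/cos 18.39229° = 86.560682
action lengths: √(r_a1²−r_b1²) = 15.511430, √(r_a2²−r_b2²) = 19.031370
base pitch p_b = π·m·cos α = 3.794814
CR = (15.511430 + 19.031370 − 86.560682·sin 18.39229°)/3.794814 = 1.905510
contact ratio ≈ 1.9055

1.9055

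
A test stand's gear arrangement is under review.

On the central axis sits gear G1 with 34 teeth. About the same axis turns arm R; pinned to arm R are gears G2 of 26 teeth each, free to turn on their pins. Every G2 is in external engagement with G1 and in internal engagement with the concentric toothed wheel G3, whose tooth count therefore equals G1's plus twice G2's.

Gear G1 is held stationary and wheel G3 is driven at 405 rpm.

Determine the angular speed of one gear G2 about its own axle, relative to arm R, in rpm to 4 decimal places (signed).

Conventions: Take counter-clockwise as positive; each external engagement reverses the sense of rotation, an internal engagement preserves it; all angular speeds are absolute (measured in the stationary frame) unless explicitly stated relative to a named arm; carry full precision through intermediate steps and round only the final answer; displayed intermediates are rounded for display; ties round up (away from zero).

+379.5577 rpm

planetary set (34T centre, 26T on arm, 86T internal) — Willis relation
normalise by the input: solve with ω_ring = 1, then scale by 405 rpm
ring teeth: 34 + 2·26 = 86
34(ω_sun−ω_arm) = −86(ω_ring−ω_arm),  ω_sun = 0, ω_ring = 1
34(0−ω_arm) = −86(1−ω_arm)  ⇒  120·ω_arm = 86  ⇒  ω_arm = 43/60
sun–planet mesh: 34·(0−43/60) = −26·(ω_p−ω_arm)  ⇒  ω_p−ω_arm = 731/780
scale: ω_p−ω_arm = 731/780 × 405 rpm = +379.5577 rpm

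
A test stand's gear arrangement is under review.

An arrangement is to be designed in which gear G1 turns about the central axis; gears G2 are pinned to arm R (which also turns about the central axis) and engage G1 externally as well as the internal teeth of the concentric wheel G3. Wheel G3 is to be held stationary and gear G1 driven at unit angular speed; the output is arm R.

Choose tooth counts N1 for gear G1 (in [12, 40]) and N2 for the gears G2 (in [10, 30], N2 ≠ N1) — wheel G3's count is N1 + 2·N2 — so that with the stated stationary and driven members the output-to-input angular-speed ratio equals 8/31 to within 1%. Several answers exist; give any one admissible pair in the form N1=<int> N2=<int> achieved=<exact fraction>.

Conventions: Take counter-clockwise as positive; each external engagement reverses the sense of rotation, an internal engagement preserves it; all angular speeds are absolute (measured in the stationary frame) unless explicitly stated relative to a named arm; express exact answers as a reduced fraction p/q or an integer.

planetary set to be sized for 8/31 (Willis relation)
Willis with ω_ring = 0: ω_arm/ω_sun = N1/(N1+N3); set equal to 8/31  ⇒  N3/N1 = 1/(8/31) − 1 = 23/8
N3 = N1 + 2·N2  ⇒  N2/N1 = (N3/N1 − 1)/2 = (23/8 − 1)/2 = 15/16
smallest multiple with N1 ≥ 12 and N2 ≥ 10: k = 1  ⇒  N1 = 1·16 = 16, N2 = 1·15 = 15 (N1 ≤ 40, N2 ≤ 30, N2 ≠ N1 ✓), N3 = 16 + 2·15 = 46
check: N1/(N1+N3) with N1 = 16, N3 = 46 gives 8/31; |achieved − target| = 0 ≤ 2/775 ✓

N1=16 N2=15 achieved=8/31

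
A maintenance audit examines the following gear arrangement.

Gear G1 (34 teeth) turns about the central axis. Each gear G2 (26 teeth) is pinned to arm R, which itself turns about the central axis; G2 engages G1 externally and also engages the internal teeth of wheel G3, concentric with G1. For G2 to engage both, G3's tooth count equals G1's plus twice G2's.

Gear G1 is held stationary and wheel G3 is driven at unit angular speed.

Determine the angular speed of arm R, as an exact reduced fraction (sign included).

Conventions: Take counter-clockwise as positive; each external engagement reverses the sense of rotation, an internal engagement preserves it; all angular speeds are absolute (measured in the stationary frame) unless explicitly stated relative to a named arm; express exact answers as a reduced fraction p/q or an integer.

class = planetary set [G3 = 34+2·26 = 86; Willis about the carrier]
ring teeth: 34 + 2·26 = 86
34(ω_sun−ω_arm) = −86(ω_ring−ω_arm),  ω_sun = 0, ω_ring = 1
34(0−ω_arm) = −86(1−ω_arm)  ⇒  120·ω_arm = 86  ⇒  ω_arm = 43/60
exact speed ratio = 43/60

43/60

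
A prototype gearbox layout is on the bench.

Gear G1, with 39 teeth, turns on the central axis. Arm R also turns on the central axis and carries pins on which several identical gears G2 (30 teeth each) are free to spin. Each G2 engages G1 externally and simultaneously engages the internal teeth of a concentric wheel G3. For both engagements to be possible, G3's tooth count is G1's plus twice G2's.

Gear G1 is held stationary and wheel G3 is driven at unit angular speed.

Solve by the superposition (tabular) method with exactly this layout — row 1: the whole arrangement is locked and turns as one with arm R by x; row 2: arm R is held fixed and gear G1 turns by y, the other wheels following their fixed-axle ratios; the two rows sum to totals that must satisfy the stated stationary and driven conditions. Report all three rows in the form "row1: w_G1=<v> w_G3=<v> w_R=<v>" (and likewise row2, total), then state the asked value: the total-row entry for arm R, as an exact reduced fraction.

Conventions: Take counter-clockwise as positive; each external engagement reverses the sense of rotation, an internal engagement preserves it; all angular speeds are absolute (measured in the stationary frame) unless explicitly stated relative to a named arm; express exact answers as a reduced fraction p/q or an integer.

recognized (axles ride arm R): planetary set, 39/30/99 teeth
superposition row 1 [locked train]: every member turns x
superposition row 2 [arm held]: sun y, ring −(39/99)·y, arm 0
boundary: total ω_sun = x + y = 0 and total ω_ring = x − (39/99)·y = 1  ⇒  y = -33/46, x = 33/46
row 2 ring = −(39/99)·(-33/46) = 13/46
totals (row 1 + row 2): sun 33/46 + (-33/46) = 0, ring 33/46 + 13/46 = 1, arm 33/46 + 0 = 33/46
asked cell (total, arm) = 33/46

row1: w_G1=33/46 w_G3=33/46 w_R=33/46
row2: w_G1=-33/46 w_G3=13/46 w_R=0
total: w_G1=0 w_G3=1 w_R=33/46
asked value: 33/46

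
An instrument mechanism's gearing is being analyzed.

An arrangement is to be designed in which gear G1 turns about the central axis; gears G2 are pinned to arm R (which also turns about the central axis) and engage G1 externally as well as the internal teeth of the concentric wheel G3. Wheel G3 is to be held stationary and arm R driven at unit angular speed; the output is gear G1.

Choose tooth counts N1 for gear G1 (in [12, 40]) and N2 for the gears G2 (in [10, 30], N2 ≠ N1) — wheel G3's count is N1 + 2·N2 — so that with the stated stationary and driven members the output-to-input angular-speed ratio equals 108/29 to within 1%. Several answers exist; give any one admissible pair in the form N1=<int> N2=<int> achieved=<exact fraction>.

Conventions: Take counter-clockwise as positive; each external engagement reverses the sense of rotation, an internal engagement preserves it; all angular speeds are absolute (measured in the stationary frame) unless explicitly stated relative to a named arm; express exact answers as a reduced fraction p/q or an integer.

N1=29 N2=25 achieved=108/29

class = planetary set [ratio 108/29 wanted; Willis about the carrier]
Willis with ω_ring = 0: ω_sun/ω_arm = (N1+N3)/N1; set equal to 108/29  ⇒  N3/N1 = 108/29 − 1 = 79/29
N3 = N1 + 2·N2  ⇒  N2/N1 = (N3/N1 − 1)/2 = (79/29 − 1)/2 = 25/29
smallest multiple with N1 ≥ 12 and N2 ≥ 10: k = 1  ⇒  N1 = 1·29 = 29, N2 = 1·25 = 25 (N1 ≤ 40, N2 ≤ 30, N2 ≠ N1 ✓), N3 = 29 + 2·25 = 79
check: (N1+N3)/N1 with N1 = 29, N3 = 79 gives 108/29; |achieved − target| = 0 ≤ 27/725 ✓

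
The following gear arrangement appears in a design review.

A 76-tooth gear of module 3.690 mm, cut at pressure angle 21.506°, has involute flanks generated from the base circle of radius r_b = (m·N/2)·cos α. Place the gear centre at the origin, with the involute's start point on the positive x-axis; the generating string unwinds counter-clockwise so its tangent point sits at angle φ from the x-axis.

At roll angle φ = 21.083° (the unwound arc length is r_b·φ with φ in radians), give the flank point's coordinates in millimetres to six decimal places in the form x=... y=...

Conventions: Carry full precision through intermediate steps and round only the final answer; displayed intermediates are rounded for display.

topology: single-mesh involute geometry — m = 3.690, N = 76
pitch radius r_p = m·N/2 = 3.690·76/2 = 140.220000
base radius r_b = r_p·cos α = 140.220000·cos 21.506° = 130.457769
roll angle φ = 21.083° = 0.36796777 rad
x = r_b·(cos φ + φ·sin φ) = 138.993055
y = r_b·(sin φ − φ·cos φ) = 2.137402

x=138.993055 y=2.137402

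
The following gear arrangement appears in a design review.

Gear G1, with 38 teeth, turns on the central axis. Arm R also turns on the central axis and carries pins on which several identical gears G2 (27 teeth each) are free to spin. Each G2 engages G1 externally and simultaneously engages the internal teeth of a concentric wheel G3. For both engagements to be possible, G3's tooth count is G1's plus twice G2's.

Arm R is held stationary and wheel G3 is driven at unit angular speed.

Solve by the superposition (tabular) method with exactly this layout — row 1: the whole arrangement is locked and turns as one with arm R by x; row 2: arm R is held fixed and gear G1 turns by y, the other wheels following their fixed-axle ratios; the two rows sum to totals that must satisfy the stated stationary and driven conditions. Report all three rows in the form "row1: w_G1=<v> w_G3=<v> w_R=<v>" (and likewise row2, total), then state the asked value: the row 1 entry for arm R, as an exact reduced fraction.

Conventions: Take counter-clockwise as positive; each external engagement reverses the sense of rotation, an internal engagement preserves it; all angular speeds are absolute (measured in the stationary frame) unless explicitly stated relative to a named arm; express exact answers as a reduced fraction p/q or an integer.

row1: w_G1=0 w_G3=0 w_R=0
row2: w_G1=-46/19 w_G3=1 w_R=0
total: w_G1=-46/19 w_G3=1 w_R=0
asked value: 0

recognized (axles ride arm R): planetary set, 38/27/92 teeth
row 1 — lock + rotate with arm: ω_sun = ω_ring = ω_arm = x
row 2 (arm held, sun turns y): ω_ring = −(38/92)·y, ω_arm = 0
boundary: total ω_arm = x = 0 and total ω_ring = x − (38/92)·y = 1  ⇒  y = -46/19, x = 0
row 2 ring = −(38/92)·(-46/19) = 1
totals (row 1 + row 2): sun 0 + (-46/19) = -46/19, ring 0 + 1 = 1, arm 0 + 0 = 0
asked cell (row1, arm) = 0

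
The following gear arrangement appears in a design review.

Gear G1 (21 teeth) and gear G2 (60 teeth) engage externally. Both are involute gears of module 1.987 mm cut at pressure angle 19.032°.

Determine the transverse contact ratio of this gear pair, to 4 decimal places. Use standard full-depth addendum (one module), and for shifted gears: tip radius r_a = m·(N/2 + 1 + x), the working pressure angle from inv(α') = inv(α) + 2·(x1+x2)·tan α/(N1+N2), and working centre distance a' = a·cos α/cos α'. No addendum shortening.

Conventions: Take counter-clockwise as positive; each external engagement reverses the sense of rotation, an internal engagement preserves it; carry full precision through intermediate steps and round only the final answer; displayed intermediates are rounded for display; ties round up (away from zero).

topology: single-mesh involute geometry — m = 1.987, 21T/60T pair
base radii: r_b1 = 19.723030, r_b2 = 56.351515
tip radii: r_a1 = 22.850500, r_a2 = 61.597000
no profile shift: α' = α, a' = a
action lengths: √(r_a1²−r_b1²) = 11.538953, √(r_a2²−r_b2²) = 24.873625
base pitch p_b = π·m·cos α = 5.901117
CR = (11.538953 + 24.873625 − 80.473500·sin 19.03200°)/5.901117 = 1.723483
contact ratio ≈ 1.7235

1.7235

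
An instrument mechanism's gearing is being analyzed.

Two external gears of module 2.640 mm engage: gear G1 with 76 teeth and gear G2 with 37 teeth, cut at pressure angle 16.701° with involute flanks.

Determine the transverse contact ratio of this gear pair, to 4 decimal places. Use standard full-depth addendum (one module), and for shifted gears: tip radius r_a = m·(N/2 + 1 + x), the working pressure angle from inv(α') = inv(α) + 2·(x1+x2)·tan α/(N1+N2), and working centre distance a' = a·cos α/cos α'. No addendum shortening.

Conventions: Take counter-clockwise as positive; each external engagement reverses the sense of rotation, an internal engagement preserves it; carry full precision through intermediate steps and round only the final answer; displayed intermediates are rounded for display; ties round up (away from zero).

1.9649

topology: single-mesh involute geometry — m = 2.640, 76T/37T pair
base radii: r_b1 = 96.088250, r_b2 = 46.779806
tip radii: r_a1 = 102.960000, r_a2 = 51.480000
no profile shift: α' = α, a' = a
action lengths: √(r_a1²−r_b1²) = 36.983914, √(r_a2²−r_b2²) = 21.490467
base pitch p_b = π·m·cos α = 7.943951
CR = (36.983914 + 21.490467 − 149.160000·sin 16.70100°)/7.943951 = 1.964916
contact ratio ≈ 1.9649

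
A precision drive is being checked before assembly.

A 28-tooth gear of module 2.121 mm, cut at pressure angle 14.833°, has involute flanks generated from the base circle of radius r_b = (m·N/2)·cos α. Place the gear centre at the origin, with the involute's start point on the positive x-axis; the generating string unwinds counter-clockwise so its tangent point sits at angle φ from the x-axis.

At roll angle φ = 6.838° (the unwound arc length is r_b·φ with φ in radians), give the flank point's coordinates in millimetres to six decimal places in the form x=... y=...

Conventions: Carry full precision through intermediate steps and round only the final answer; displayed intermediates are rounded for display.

recognized (one wheel, involute flank): single-mesh tooth geometry, m = 2.121, N = 28
pitch radius r_p = m·N/2 = 2.121·28/2 = 29.694000
base radius r_b = r_p·cos α = 29.694000·cos 14.833° = 28.704480
roll angle φ = 6.838° = 0.11934561 rad
x = r_b·(cos φ + φ·sin φ) = 28.908177
y = r_b·(sin φ − φ·cos φ) = 0.016242

x=28.908177 y=0.016242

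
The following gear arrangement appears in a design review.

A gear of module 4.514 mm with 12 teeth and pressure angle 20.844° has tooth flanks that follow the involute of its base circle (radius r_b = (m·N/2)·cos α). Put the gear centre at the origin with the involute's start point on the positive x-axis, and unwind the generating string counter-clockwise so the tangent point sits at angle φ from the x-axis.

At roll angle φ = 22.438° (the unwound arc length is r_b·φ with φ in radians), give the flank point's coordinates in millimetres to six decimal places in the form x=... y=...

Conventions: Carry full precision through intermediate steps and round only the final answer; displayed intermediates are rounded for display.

x=27.178569 y=0.499005

topology: single-mesh involute geometry — m = 4.514, N = 12
pitch radius r_p = m·N/2 = 4.514·12/2 = 27.084000
base radius r_b = r_p·cos α = 27.084000·cos 20.844° = 25.311425
roll angle φ = 22.438° = 0.39161698 rad
x = r_b·(cos φ + φ·sin φ) = 27.178569
y = r_b·(sin φ − φ·cos φ) = 0.499005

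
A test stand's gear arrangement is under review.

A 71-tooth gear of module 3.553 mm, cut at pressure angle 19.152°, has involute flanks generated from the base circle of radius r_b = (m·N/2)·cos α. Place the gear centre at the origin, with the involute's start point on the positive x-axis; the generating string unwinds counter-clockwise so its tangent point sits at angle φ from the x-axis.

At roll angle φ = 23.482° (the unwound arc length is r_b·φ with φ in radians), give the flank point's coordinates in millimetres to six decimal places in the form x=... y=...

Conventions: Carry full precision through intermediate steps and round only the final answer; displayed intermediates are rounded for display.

x=128.740705 y=2.688432

class = single-mesh tooth geometry [base-circle involute, m = 3.553, 71T]
pitch radius r_p = m·N/2 = 3.553·71/2 = 126.131500
base radius r_b = r_p·cos α = 126.131500·cos 19.152° = 119.150317
roll angle φ = 23.482° = 0.40983821 rad
x = r_b·(cos φ + φ·sin φ) = 128.740705
y = r_b·(sin φ − φ·cos φ) = 2.688432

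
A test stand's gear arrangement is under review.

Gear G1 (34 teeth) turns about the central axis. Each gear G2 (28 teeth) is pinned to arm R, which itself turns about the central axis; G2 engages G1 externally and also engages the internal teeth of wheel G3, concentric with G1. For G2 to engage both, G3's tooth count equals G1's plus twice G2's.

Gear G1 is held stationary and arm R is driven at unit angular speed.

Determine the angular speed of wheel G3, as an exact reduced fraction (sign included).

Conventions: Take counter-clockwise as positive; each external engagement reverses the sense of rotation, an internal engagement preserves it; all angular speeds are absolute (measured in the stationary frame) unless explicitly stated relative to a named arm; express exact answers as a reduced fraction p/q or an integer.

62/45

topology: planetary set — G1 34T / G2 28T / G3 90T, arm = carrier (Willis)
ring teeth: 34 + 2·28 = 90
34(ω_sun−ω_arm) = −90(ω_ring−ω_arm),  ω_sun = 0, ω_arm = 1
ω_ring = 1 − (34/90)(0−1) = 62/45
exact speed ratio = 62/45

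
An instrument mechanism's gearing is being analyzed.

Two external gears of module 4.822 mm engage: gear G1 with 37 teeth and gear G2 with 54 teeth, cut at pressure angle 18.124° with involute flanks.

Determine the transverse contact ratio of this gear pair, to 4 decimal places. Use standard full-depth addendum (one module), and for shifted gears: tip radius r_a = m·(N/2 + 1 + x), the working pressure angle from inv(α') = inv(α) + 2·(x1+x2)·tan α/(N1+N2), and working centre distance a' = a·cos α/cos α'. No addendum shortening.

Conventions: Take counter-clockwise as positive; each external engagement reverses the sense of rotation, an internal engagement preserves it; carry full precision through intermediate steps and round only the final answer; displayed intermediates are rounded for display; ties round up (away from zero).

topology: single-mesh involute geometry — m = 4.822, 37T/54T pair
base radii: r_b1 = 84.781040, r_b2 = 123.734491
tip radii: r_a1 = 94.029000, r_a2 = 135.016000
no profile shift: α' = α, a' = a
action lengths: √(r_a1²−r_b1²) = 40.664825, √(r_a2²−r_b2²) = 54.028658
base pitch p_b = π·m·cos α = 14.397162
CR = (40.664825 + 54.028658 − 219.401000·sin 18.12400°)/14.397162 = 1.836710
contact ratio ≈ 1.8367

1.8367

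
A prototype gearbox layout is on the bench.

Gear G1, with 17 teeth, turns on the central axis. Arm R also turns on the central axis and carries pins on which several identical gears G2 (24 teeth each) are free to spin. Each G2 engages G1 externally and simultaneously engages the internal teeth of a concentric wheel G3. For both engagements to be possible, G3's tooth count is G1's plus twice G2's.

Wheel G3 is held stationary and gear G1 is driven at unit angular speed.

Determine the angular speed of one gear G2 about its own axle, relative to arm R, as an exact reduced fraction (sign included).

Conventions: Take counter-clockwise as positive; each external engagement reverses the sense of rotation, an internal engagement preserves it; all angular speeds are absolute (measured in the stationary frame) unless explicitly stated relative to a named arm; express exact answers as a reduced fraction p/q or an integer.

recognized (axles ride arm R): planetary set, 17/24/65 teeth
ring teeth: 17 + 2·24 = 65
17(ω_sun−ω_arm) = −65(ω_ring−ω_arm),  ω_ring = 0, ω_sun = 1
17(1−ω_arm) = −65(0−ω_arm)  ⇒  82·ω_arm = 17  ⇒  ω_arm = 17/82
sun–planet mesh: 17·(1−17/82) = −24·(ω_p−ω_arm)  ⇒  ω_p−ω_arm = -1105/1968
exact speed ratio = -1105/1968

-1105/1968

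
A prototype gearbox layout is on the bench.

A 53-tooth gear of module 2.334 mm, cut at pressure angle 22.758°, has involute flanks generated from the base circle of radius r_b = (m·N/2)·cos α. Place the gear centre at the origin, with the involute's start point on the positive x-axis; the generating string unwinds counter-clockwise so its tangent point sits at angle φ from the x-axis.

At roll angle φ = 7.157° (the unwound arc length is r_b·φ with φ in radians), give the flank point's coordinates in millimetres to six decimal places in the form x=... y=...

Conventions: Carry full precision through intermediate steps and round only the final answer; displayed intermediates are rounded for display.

recognized (one wheel, involute flank): single-mesh tooth geometry, m = 2.334, N = 53
pitch radius r_p = m·N/2 = 2.334·53/2 = 61.851000
base radius r_b = r_p·cos α = 61.851000·cos 22.758° = 57.035712
roll angle φ = 7.157° = 0.12491321 rad
x = r_b·(cos φ + φ·sin φ) = 57.478951
y = r_b·(sin φ − φ·cos φ) = 0.036998

x=57.478951 y=0.036998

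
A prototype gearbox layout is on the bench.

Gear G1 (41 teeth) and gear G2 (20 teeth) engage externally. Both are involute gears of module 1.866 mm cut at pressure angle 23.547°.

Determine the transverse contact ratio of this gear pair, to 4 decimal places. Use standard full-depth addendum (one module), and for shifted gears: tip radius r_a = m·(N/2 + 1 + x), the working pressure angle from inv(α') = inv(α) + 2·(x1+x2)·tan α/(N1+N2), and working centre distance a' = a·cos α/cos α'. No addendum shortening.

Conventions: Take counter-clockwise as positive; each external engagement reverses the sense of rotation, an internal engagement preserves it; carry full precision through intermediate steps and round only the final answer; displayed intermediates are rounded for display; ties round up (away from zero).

1.5064

class = single-mesh tooth geometry [involute pair 41T × 20T, m = 1.866]
base radii: r_b1 = 35.067775, r_b2 = 17.106232
tip radii: r_a1 = 40.119000, r_a2 = 20.526000
no profile shift: α' = α, a' = a
action lengths: √(r_a1²−r_b1²) = 19.488082, √(r_a2²−r_b2²) = 11.344316
base pitch p_b = π·m·cos α = 5.374081
CR = (19.488082 + 11.344316 − 56.913000·sin 23.54700°)/5.374081 = 1.506413
contact ratio ≈ 1.5064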